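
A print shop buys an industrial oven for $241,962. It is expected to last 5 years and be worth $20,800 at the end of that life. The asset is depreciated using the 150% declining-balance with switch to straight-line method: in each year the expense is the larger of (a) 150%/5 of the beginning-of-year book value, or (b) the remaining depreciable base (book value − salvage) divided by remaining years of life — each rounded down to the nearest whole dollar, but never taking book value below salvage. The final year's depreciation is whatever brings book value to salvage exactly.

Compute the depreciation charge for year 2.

$50,812

Depreciable base = $241,962 − $20,800 = $221,162.
Year 1: DB = ⌊$241,962 × 150%/5⌋ = $72,588; SL = ⌊$221,162/5⌋ = $44,232 → take DB $72,588. Book value $169,374.
Year 2: DB = ⌊$169,374 × 150%/5⌋ = $50,812; SL = ⌊$148,574/4⌋ = $37,143 → take DB $50,812. Book value $118,562.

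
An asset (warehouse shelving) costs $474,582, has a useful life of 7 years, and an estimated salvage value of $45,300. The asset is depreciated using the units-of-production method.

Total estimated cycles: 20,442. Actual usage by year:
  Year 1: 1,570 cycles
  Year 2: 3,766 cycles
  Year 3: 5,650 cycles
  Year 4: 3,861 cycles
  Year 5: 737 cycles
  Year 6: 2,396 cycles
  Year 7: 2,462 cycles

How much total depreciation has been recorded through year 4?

$311,787

Depreciable base = $474,582 − $45,300 = $429,282.
Rate = $429,282 / 20,442 cycles = $21 per cycle.
Year 1: 1,570 × $21 = $32,970. Book value $441,612.
Year 2: 3,766 × $21 = $79,086. Book value $362,526.
Year 3: 5,650 × $21 = $118,650. Book value $243,876.
Year 4: 3,861 × $21 = $81,081. Book value $162,795.
Accumulated through year 4 = $474,582 − $162,795 = $311,787.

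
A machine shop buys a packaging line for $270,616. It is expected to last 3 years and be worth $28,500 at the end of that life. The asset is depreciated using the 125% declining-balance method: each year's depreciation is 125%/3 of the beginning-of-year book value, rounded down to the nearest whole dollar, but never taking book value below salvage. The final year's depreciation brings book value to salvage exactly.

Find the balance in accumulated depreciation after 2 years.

$178,531

Depreciable base = $270,616 − $28,500 = $242,116.
Year 1: ⌊$270,616 × 125%/3⌋ = $112,756. Book value $157,860.
Year 2: ⌊$157,860 × 125%/3⌋ = $65,775. Book value $92,085.
Accumulated through year 2 = $270,616 − $92,085 = $178,531.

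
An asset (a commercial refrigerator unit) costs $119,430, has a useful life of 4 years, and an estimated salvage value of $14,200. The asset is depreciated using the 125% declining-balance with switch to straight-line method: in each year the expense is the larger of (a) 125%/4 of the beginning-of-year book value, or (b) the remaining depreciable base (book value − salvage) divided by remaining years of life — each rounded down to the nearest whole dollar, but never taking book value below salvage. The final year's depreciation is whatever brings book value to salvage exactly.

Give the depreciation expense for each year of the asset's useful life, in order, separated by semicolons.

$37,321; $25,659; $21,125; $21,125

Depreciable base = $119,430 − $14,200 = $105,230.
Year 1: DB = ⌊$119,430 × 125%/4⌋ = $37,321; SL = ⌊$105,230/4⌋ = $26,307 → take DB $37,321. Book value $82,109.
Year 2: DB = ⌊$82,109 × 125%/4⌋ = $25,659; SL = ⌊$67,909/3⌋ = $22,636 → take DB $25,659. Book value $56,450.
Year 3: DB = ⌊$56,450 × 125%/4⌋ = $17,640; SL = ⌊$42,250/2⌋ = $21,125 → take SL $21,125. Book value $35,325.
Year 4 (final): $35,325 − $14,200 = $21,125. Book value $14,200.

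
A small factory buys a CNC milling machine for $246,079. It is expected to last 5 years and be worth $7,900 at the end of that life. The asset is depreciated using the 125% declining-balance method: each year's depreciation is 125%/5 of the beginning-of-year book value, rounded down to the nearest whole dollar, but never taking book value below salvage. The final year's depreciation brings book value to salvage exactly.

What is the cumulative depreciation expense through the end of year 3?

$142,264

Depreciable base = $246,079 − $7,900 = $238,179.
Year 1: ⌊$246,079 × 125%/5⌋ = $61,519. Book value $184,560.
Year 2: ⌊$184,560 × 125%/5⌋ = $46,140. Book value $138,420.
Year 3: ⌊$138,420 × 125%/5⌋ = $34,605. Book value $103,815.
Accumulated through year 3 = $246,079 − $103,815 = $142,264.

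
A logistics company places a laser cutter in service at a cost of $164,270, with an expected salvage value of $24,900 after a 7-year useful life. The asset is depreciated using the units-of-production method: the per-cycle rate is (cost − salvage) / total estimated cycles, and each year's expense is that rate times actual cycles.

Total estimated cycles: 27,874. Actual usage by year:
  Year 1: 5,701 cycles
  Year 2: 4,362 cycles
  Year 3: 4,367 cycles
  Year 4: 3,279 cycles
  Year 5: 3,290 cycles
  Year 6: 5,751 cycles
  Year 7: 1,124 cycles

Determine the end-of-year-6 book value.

Depreciable base = $164,270 − $24,900 = $139,370.
Rate = $139,370 / 27,874 cycles = $5 per cycle.
Year 1: 5,701 × $5 = $28,505. Book value $135,765.
Year 2: 4,362 × $5 = $21,810. Book value $113,955.
Year 3: 4,367 × $5 = $21,835. Book value $92,120.
Year 4: 3,279 × $5 = $16,395. Book value $75,725.
Year 5: 3,290 × $5 = $16,450. Book value $59,275.
Year 6: 5,751 × $5 = $28,755. Book value $30,520.

$30,520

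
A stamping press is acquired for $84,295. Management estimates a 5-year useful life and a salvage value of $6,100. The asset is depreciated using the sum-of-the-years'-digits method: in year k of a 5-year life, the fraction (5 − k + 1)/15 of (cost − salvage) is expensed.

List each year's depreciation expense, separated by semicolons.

$26,065; $20,852; $15,639; $10,426; $5,213

Depreciable base = $84,295 − $6,100 = $78,195.
Sum of the years' digits = 5+4+3+2+1 = 15.
Year 1: $78,195 × 5/15 = $26,065. Book value $58,230.
Year 2: $78,195 × 4/15 = $20,852. Book value $37,378.
Year 3: $78,195 × 3/15 = $15,639. Book value $21,739.
Year 4: $78,195 × 2/15 = $10,426. Book value $11,313.
Year 5: $78,195 × 1/15 = $5,213. Book value $6,100.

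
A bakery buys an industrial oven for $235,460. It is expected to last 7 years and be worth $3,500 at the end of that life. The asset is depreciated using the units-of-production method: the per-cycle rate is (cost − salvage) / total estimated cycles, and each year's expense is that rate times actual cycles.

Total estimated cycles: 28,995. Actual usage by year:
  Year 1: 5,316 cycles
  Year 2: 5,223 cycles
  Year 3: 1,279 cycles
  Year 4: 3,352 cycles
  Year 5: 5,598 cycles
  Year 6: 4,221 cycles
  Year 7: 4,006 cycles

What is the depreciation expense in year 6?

$33,768

Depreciable base = $235,460 − $3,500 = $231,960.
Rate = $231,960 / 28,995 cycles = $8 per cycle.
Year 1: 5,316 × $8 = $42,528. Book value $192,932.
Year 2: 5,223 × $8 = $41,784. Book value $151,148.
Year 3: 1,279 × $8 = $10,232. Book value $140,916.
Year 4: 3,352 × $8 = $26,816. Book value $114,100.
Year 5: 5,598 × $8 = $44,784. Book value $69,316.
Year 6: 4,221 × $8 = $33,768. Book value $35,548.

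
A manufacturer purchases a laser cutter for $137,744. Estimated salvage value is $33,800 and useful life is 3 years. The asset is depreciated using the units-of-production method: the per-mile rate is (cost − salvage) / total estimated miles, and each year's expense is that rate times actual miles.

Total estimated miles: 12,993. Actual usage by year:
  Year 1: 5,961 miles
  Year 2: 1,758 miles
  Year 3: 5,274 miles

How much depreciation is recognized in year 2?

$14,064

Depreciable base = $137,744 − $33,800 = $103,944.
Rate = $103,944 / 12,993 miles = $8 per mile.
Year 1: 5,961 × $8 = $47,688. Book value $90,056.
Year 2: 1,758 × $8 = $14,064. Book value $75,992.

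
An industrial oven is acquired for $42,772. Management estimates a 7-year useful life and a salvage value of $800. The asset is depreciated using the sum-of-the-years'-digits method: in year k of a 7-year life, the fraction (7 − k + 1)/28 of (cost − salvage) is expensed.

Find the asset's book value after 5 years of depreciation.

$5,297

Depreciable base = $42,772 − $800 = $41,972.
Sum of the years' digits = 7+6+5+4+3+2+1 = 28.
Year 1: $41,972 × 7/28 = $10,493. Book value $32,279.
Year 2: $41,972 × 6/28 = $8,994. Book value $23,285.
Year 3: $41,972 × 5/28 = $7,495. Book value $15,790.
Year 4: $41,972 × 4/28 = $5,996. Book value $9,794.
Year 5: $41,972 × 3/28 = $4,497. Book value $5,297.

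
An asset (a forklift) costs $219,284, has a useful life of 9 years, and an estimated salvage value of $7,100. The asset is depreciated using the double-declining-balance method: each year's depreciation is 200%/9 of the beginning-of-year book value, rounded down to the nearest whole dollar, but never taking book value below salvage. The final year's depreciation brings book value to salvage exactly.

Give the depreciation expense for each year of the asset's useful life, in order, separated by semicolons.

Depreciable base = $219,284 − $7,100 = $212,184.
Year 1: ⌊$219,284 × 200%/9⌋ = $48,729. Book value $170,555.
Year 2: ⌊$170,555 × 200%/9⌋ = $37,901. Book value $132,654.
Year 3: ⌊$132,654 × 200%/9⌋ = $29,478. Book value $103,176.
Year 4: ⌊$103,176 × 200%/9⌋ = $22,928. Book value $80,248.
Year 5: ⌊$80,248 × 200%/9⌋ = $17,832. Book value $62,416.
Year 6: ⌊$62,416 × 200%/9⌋ = $13,870. Book value $48,546.
Year 7: ⌊$48,546 × 200%/9⌋ = $10,788. Book value $37,758.
Year 8: ⌊$37,758 × 200%/9⌋ = $8,390. Book value $29,368.
Year 9 (final): $29,368 − $7,100 = $22,268. Book value $7,100.

$48,729; $37,901; $29,478; $22,928; $17,832; $13,870; $10,788; $8,390; $22,268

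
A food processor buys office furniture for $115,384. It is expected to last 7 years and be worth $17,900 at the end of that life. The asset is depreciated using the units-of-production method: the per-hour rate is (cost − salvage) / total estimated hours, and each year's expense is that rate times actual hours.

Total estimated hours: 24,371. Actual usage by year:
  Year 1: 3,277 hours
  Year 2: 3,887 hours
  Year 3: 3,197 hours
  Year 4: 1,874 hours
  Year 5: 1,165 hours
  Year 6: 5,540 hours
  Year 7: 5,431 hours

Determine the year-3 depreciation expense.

$12,788

Depreciable base = $115,384 − $17,900 = $97,484.
Rate = $97,484 / 24,371 hours = $4 per hour.
Year 1: 3,277 × $4 = $13,108. Book value $102,276.
Year 2: 3,887 × $4 = $15,548. Book value $86,728.
Year 3: 3,197 × $4 = $12,788. Book value $73,940.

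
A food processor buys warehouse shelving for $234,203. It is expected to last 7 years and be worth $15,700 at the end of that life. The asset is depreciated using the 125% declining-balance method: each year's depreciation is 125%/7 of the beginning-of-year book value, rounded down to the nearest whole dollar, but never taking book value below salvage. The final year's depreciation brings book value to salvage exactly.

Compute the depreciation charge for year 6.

Depreciable base = $234,203 − $15,700 = $218,503.
Year 1: ⌊$234,203 × 125%/7⌋ = $41,821. Book value $192,382.
Year 2: ⌊$192,382 × 125%/7⌋ = $34,353. Book value $158,029.
Year 3: ⌊$158,029 × 125%/7⌋ = $28,219. Book value $129,810.
Year 4: ⌊$129,810 × 125%/7⌋ = $23,180. Book value $106,630.
Year 5: ⌊$106,630 × 125%/7⌋ = $19,041. Book value $87,589.
Year 6: ⌊$87,589 × 125%/7⌋ = $15,640. Book value $71,949.

$15,640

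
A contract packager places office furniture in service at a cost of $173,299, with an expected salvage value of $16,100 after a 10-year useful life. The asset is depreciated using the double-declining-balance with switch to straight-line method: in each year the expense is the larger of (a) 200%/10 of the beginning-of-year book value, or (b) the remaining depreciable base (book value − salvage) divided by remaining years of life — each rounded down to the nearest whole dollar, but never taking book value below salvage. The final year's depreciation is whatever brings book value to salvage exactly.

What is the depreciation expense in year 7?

Depreciable base = $173,299 − $16,100 = $157,199.
Year 1: DB = ⌊$173,299 × 200%/10⌋ = $34,659; SL = ⌊$157,199/10⌋ = $15,719 → take DB $34,659. Book value $138,640.
Year 2: DB = ⌊$138,640 × 200%/10⌋ = $27,728; SL = ⌊$122,540/9⌋ = $13,615 → take DB $27,728. Book value $110,912.
Year 3: DB = ⌊$110,912 × 200%/10⌋ = $22,182; SL = ⌊$94,812/8⌋ = $11,851 → take DB $22,182. Book value $88,730.
Year 4: DB = ⌊$88,730 × 200%/10⌋ = $17,746; SL = ⌊$72,630/7⌋ = $10,375 → take DB $17,746. Book value $70,984.
Year 5: DB = ⌊$70,984 × 200%/10⌋ = $14,196; SL = ⌊$54,884/6⌋ = $9,147 → take DB $14,196. Book value $56,788.
Year 6: DB = ⌊$56,788 × 200%/10⌋ = $11,357; SL = ⌊$40,688/5⌋ = $8,137 → take DB $11,357. Book value $45,431.
Year 7: DB = ⌊$45,431 × 200%/10⌋ = $9,086; SL = ⌊$29,331/4⌋ = $7,332 → take DB $9,086. Book value $36,345.

$9,086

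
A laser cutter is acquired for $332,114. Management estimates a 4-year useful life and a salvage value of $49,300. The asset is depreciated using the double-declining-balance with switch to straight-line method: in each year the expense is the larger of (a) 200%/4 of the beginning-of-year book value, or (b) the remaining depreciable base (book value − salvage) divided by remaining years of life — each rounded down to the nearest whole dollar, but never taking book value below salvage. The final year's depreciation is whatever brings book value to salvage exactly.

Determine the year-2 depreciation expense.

Depreciable base = $332,114 − $49,300 = $282,814.
Year 1: DB = ⌊$332,114 × 200%/4⌋ = $166,057; SL = ⌊$282,814/4⌋ = $70,703 → take DB $166,057. Book value $166,057.
Year 2: DB = ⌊$166,057 × 200%/4⌋ = $83,028; SL = ⌊$116,757/3⌋ = $38,919 → take DB $83,028. Book value $83,029.

$83,028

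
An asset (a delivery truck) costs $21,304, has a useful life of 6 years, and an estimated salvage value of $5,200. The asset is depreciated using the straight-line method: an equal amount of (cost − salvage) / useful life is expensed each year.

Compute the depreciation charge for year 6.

Depreciable base = $21,304 − $5,200 = $16,104.
Annual expense = $16,104 / 6 = $2,684.

$2,684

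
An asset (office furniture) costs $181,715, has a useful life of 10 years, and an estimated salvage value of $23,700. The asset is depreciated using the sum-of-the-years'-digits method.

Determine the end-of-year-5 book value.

Depreciable base = $181,715 − $23,700 = $158,015.
Sum of the years' digits = 10+9+8+7+6+5+4+3+2+1 = 55.
Year 1: $158,015 × 10/55 = $28,730. Book value $152,985.
Year 2: $158,015 × 9/55 = $25,857. Book value $127,128.
Year 3: $158,015 × 8/55 = $22,984. Book value $104,144.
Year 4: $158,015 × 7/55 = $20,111. Book value $84,033.
Year 5: $158,015 × 6/55 = $17,238. Book value $66,795.

$66,795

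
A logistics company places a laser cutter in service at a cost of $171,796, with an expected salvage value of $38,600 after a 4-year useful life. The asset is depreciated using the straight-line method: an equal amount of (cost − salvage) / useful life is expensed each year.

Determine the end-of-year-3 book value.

Depreciable base = $171,796 − $38,600 = $133,196.
Annual expense = $133,196 / 4 = $33,299.
End of year 1: book value $138,497.
End of year 2: book value $105,198.
End of year 3: book value $71,899.

$71,899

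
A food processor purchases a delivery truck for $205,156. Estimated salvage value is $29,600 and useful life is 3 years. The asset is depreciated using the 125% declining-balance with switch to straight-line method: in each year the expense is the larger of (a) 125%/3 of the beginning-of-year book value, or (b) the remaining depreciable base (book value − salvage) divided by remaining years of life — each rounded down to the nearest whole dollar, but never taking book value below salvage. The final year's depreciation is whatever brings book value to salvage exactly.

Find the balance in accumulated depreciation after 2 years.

Depreciable base = $205,156 − $29,600 = $175,556.
Year 1: DB = ⌊$205,156 × 125%/3⌋ = $85,481; SL = ⌊$175,556/3⌋ = $58,518 → take DB $85,481. Book value $119,675.
Year 2: DB = ⌊$119,675 × 125%/3⌋ = $49,864; SL = ⌊$90,075/2⌋ = $45,037 → take DB $49,864. Book value $69,811.
Accumulated through year 2 = $205,156 − $69,811 = $135,345.

$135,345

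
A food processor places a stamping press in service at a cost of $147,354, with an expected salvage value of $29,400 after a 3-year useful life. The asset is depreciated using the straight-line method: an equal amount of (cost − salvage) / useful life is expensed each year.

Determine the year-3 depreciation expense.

Depreciable base = $147,354 − $29,400 = $117,954.
Annual expense = $117,954 / 3 = $39,318.

$39,318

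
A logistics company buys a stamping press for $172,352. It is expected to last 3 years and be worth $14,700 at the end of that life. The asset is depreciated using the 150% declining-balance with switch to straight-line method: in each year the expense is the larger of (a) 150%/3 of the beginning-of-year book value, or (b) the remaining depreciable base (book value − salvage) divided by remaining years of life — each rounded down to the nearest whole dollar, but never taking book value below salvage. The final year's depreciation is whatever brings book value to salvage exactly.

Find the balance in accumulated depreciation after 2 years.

$129,264

Depreciable base = $172,352 − $14,700 = $157,652.
Year 1: DB = ⌊$172,352 × 150%/3⌋ = $86,176; SL = ⌊$157,652/3⌋ = $52,550 → take DB $86,176. Book value $86,176.
Year 2: DB = ⌊$86,176 × 150%/3⌋ = $43,088; SL = ⌊$71,476/2⌋ = $35,738 → take DB $43,088. Book value $43,088.
Accumulated through year 2 = $172,352 − $43,088 = $129,264.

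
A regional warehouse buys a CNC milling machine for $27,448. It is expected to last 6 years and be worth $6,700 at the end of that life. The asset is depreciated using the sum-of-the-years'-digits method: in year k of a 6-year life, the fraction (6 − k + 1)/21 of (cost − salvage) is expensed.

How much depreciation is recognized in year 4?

$2,964

Depreciable base = $27,448 − $6,700 = $20,748.
Sum of the years' digits = 6+5+4+3+2+1 = 21.
Year 1: $20,748 × 6/21 = $5,928. Book value $21,520.
Year 2: $20,748 × 5/21 = $4,940. Book value $16,580.
Year 3: $20,748 × 4/21 = $3,952. Book value $12,628.
Year 4: $20,748 × 3/21 = $2,964. Book value $9,664.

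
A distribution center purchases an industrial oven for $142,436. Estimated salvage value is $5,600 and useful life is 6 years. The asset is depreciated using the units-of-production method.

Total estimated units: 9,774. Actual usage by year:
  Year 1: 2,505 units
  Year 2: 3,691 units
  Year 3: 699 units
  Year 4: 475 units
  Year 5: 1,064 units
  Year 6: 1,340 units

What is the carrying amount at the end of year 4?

$39,256

Depreciable base = $142,436 − $5,600 = $136,836.
Rate = $136,836 / 9,774 units = $14 per unit.
Year 1: 2,505 × $14 = $35,070. Book value $107,366.
Year 2: 3,691 × $14 = $51,674. Book value $55,692.
Year 3: 699 × $14 = $9,786. Book value $45,906.
Year 4: 475 × $14 = $6,650. Book value $39,256.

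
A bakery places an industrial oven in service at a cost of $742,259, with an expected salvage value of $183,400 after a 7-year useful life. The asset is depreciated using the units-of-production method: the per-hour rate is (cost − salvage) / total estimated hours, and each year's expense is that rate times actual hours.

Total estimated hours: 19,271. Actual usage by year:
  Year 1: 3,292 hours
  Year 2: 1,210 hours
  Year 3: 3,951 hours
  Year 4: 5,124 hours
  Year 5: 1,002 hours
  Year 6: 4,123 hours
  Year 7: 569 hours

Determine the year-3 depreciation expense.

$114,579

Depreciable base = $742,259 − $183,400 = $558,859.
Rate = $558,859 / 19,271 hours = $29 per hour.
Year 1: 3,292 × $29 = $95,468. Book value $646,791.
Year 2: 1,210 × $29 = $35,090. Book value $611,701.
Year 3: 3,951 × $29 = $114,579. Book value $497,122.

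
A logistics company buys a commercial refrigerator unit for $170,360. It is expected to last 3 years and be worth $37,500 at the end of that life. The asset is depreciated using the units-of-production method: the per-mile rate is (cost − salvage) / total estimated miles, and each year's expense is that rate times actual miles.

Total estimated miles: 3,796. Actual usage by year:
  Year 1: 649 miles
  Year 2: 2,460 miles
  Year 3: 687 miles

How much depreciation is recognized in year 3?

$24,045

Depreciable base = $170,360 − $37,500 = $132,860.
Rate = $132,860 / 3,796 miles = $35 per mile.
Year 1: 649 × $35 = $22,715. Book value $147,645.
Year 2: 2,460 × $35 = $86,100. Book value $61,545.
Year 3: 687 × $35 = $24,045. Book value $37,500.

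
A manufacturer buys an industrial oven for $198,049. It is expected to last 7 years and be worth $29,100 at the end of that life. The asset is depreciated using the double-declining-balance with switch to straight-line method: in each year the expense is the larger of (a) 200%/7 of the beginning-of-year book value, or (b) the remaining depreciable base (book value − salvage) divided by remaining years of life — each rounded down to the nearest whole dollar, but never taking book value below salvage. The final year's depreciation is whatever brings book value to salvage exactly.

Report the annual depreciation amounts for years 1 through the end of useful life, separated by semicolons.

$56,585; $40,418; $28,870; $20,621; $14,730; $7,725; $0

Depreciable base = $198,049 − $29,100 = $168,949.
Year 1: DB = ⌊$198,049 × 200%/7⌋ = $56,585; SL = ⌊$168,949/7⌋ = $24,135 → take DB $56,585. Book value $141,464.
Year 2: DB = ⌊$141,464 × 200%/7⌋ = $40,418; SL = ⌊$112,364/6⌋ = $18,727 → take DB $40,418. Book value $101,046.
Year 3: DB = ⌊$101,046 × 200%/7⌋ = $28,870; SL = ⌊$71,946/5⌋ = $14,389 → take DB $28,870. Book value $72,176.
Year 4: DB = ⌊$72,176 × 200%/7⌋ = $20,621; SL = ⌊$43,076/4⌋ = $10,769 → take DB $20,621. Book value $51,555.
Year 5: DB = ⌊$51,555 × 200%/7⌋ = $14,730; SL = ⌊$22,455/3⌋ = $7,485 → take DB $14,730. Book value $36,825.
Year 6: DB = ⌊$36,825 × 200%/7⌋ = $10,521; SL = ⌊$7,725/2⌋ = $3,862 → take DB $10,521, capped at $7,725. Book value $29,100.
Year 7 (final): $29,100 − $29,100 = $0. Book value $29,100.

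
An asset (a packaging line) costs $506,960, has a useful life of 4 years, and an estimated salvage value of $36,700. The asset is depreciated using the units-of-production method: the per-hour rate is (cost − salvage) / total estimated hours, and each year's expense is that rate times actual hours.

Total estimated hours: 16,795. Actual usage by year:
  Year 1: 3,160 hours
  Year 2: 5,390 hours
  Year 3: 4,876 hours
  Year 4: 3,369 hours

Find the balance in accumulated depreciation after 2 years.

$239,400

Depreciable base = $506,960 − $36,700 = $470,260.
Rate = $470,260 / 16,795 hours = $28 per hour.
Year 1: 3,160 × $28 = $88,480. Book value $418,480.
Year 2: 5,390 × $28 = $150,920. Book value $267,560.
Accumulated through year 2 = $506,960 − $267,560 = $239,400.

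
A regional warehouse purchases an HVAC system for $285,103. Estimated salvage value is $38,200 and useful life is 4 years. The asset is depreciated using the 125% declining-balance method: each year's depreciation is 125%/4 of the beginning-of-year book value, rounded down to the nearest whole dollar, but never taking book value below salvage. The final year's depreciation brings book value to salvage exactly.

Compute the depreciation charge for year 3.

Depreciable base = $285,103 − $38,200 = $246,903.
Year 1: ⌊$285,103 × 125%/4⌋ = $89,094. Book value $196,009.
Year 2: ⌊$196,009 × 125%/4⌋ = $61,252. Book value $134,757.
Year 3: ⌊$134,757 × 125%/4⌋ = $42,111. Book value $92,646.

$42,111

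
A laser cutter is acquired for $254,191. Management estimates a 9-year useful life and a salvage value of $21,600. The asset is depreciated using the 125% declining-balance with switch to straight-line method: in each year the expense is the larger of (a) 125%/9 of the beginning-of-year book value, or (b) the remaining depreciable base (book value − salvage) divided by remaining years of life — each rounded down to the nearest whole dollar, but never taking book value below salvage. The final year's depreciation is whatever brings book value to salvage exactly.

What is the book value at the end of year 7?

$68,504

Depreciable base = $254,191 − $21,600 = $232,591.
Year 1: DB = ⌊$254,191 × 125%/9⌋ = $35,304; SL = ⌊$232,591/9⌋ = $25,843 → take DB $35,304. Book value $218,887.
Year 2: DB = ⌊$218,887 × 125%/9⌋ = $30,400; SL = ⌊$197,287/8⌋ = $24,660 → take DB $30,400. Book value $188,487.
Year 3: DB = ⌊$188,487 × 125%/9⌋ = $26,178; SL = ⌊$166,887/7⌋ = $23,841 → take DB $26,178. Book value $162,309.
Year 4: DB = ⌊$162,309 × 125%/9⌋ = $22,542; SL = ⌊$140,709/6⌋ = $23,451 → take SL $23,451. Book value $138,858.
Year 5: DB = ⌊$138,858 × 125%/9⌋ = $19,285; SL = ⌊$117,258/5⌋ = $23,451 → take SL $23,451. Book value $115,407.
Year 6: DB = ⌊$115,407 × 125%/9⌋ = $16,028; SL = ⌊$93,807/4⌋ = $23,451 → take SL $23,451. Book value $91,956.
Year 7: DB = ⌊$91,956 × 125%/9⌋ = $12,771; SL = ⌊$70,356/3⌋ = $23,452 → take SL $23,452. Book value $68,504.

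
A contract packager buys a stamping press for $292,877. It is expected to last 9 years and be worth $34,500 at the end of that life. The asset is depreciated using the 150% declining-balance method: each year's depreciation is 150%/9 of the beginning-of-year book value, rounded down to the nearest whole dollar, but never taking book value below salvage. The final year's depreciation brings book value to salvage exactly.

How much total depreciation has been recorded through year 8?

$224,762

Depreciable base = $292,877 − $34,500 = $258,377.
Year 1: ⌊$292,877 × 150%/9⌋ = $48,812. Book value $244,065.
Year 2: ⌊$244,065 × 150%/9⌋ = $40,677. Book value $203,388.
Year 3: ⌊$203,388 × 150%/9⌋ = $33,898. Book value $169,490.
Year 4: ⌊$169,490 × 150%/9⌋ = $28,248. Book value $141,242.
Year 5: ⌊$141,242 × 150%/9⌋ = $23,540. Book value $117,702.
Year 6: ⌊$117,702 × 150%/9⌋ = $19,617. Book value $98,085.
Year 7: ⌊$98,085 × 150%/9⌋ = $16,347. Book value $81,738.
Year 8: ⌊$81,738 × 150%/9⌋ = $13,623. Book value $68,115.
Accumulated through year 8 = $292,877 − $68,115 = $224,762.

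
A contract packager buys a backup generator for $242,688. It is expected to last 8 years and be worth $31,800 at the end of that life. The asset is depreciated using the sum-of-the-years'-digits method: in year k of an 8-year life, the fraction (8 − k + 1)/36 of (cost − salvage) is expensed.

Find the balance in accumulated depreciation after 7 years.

$205,030

Depreciable base = $242,688 − $31,800 = $210,888.
Sum of the years' digits = 8+7+6+5+4+3+2+1 = 36.
Year 1: $210,888 × 8/36 = $46,864. Book value $195,824.
Year 2: $210,888 × 7/36 = $41,006. Book value $154,818.
Year 3: $210,888 × 6/36 = $35,148. Book value $119,670.
Year 4: $210,888 × 5/36 = $29,290. Book value $90,380.
Year 5: $210,888 × 4/36 = $23,432. Book value $66,948.
Year 6: $210,888 × 3/36 = $17,574. Book value $49,374.
Year 7: $210,888 × 2/36 = $11,716. Book value $37,658.
Accumulated through year 7 = $242,688 − $37,658 = $205,030.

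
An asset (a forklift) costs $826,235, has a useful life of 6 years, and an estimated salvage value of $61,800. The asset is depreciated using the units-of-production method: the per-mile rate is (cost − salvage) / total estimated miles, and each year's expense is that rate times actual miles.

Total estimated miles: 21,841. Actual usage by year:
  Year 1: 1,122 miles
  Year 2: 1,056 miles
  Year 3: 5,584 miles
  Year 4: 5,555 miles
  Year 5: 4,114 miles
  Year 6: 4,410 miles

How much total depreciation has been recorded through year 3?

Depreciable base = $826,235 − $61,800 = $764,435.
Rate = $764,435 / 21,841 miles = $35 per mile.
Year 1: 1,122 × $35 = $39,270. Book value $786,965.
Year 2: 1,056 × $35 = $36,960. Book value $750,005.
Year 3: 5,584 × $35 = $195,440. Book value $554,565.
Accumulated through year 3 = $826,235 − $554,565 = $271,670.

$271,670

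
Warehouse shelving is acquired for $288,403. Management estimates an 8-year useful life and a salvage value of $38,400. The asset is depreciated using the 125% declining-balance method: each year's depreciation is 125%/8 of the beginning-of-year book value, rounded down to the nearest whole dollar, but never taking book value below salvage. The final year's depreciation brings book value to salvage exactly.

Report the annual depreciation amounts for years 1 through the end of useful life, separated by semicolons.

$45,062; $38,022; $32,081; $27,068; $22,839; $19,270; $16,259; $49,402

Depreciable base = $288,403 − $38,400 = $250,003.
Year 1: ⌊$288,403 × 125%/8⌋ = $45,062. Book value $243,341.
Year 2: ⌊$243,341 × 125%/8⌋ = $38,022. Book value $205,319.
Year 3: ⌊$205,319 × 125%/8⌋ = $32,081. Book value $173,238.
Year 4: ⌊$173,238 × 125%/8⌋ = $27,068. Book value $146,170.
Year 5: ⌊$146,170 × 125%/8⌋ = $22,839. Book value $123,331.
Year 6: ⌊$123,331 × 125%/8⌋ = $19,270. Book value $104,061.
Year 7: ⌊$104,061 × 125%/8⌋ = $16,259. Book value $87,802.
Year 8 (final): $87,802 − $38,400 = $49,402. Book value $38,400.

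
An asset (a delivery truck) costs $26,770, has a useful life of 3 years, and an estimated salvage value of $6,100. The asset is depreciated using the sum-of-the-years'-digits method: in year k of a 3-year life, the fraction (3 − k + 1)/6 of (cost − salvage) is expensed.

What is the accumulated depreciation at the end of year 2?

$17,225

Depreciable base = $26,770 − $6,100 = $20,670.
Sum of the years' digits = 3+2+1 = 6.
Year 1: $20,670 × 3/6 = $10,335. Book value $16,435.
Year 2: $20,670 × 2/6 = $6,890. Book value $9,545.
Accumulated through year 2 = $26,770 − $9,545 = $17,225.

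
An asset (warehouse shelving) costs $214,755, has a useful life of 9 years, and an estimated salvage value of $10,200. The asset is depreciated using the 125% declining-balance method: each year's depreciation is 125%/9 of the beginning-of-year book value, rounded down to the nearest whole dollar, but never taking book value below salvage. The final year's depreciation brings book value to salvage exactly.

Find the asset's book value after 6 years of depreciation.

$87,560

Depreciable base = $214,755 − $10,200 = $204,555.
Year 1: ⌊$214,755 × 125%/9⌋ = $29,827. Book value $184,928.
Year 2: ⌊$184,928 × 125%/9⌋ = $25,684. Book value $159,244.
Year 3: ⌊$159,244 × 125%/9⌋ = $22,117. Book value $137,127.
Year 4: ⌊$137,127 × 125%/9⌋ = $19,045. Book value $118,082.
Year 5: ⌊$118,082 × 125%/9⌋ = $16,400. Book value $101,682.
Year 6: ⌊$101,682 × 125%/9⌋ = $14,122. Book value $87,560.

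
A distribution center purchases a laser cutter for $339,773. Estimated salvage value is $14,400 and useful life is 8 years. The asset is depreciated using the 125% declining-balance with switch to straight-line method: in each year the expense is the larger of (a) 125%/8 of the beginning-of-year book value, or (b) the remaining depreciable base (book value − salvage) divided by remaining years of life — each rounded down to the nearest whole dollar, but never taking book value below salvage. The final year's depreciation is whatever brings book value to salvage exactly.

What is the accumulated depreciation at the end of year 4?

Depreciable base = $339,773 − $14,400 = $325,373.
Year 1: DB = ⌊$339,773 × 125%/8⌋ = $53,089; SL = ⌊$325,373/8⌋ = $40,671 → take DB $53,089. Book value $286,684.
Year 2: DB = ⌊$286,684 × 125%/8⌋ = $44,794; SL = ⌊$272,284/7⌋ = $38,897 → take DB $44,794. Book value $241,890.
Year 3: DB = ⌊$241,890 × 125%/8⌋ = $37,795; SL = ⌊$227,490/6⌋ = $37,915 → take SL $37,915. Book value $203,975.
Year 4: DB = ⌊$203,975 × 125%/8⌋ = $31,871; SL = ⌊$189,575/5⌋ = $37,915 → take SL $37,915. Book value $166,060.
Accumulated through year 4 = $339,773 − $166,060 = $173,713.

$173,713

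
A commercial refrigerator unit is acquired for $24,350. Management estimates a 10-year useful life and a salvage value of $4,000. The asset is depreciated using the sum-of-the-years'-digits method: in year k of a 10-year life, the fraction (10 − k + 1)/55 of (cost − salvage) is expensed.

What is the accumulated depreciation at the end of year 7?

Depreciable base = $24,350 − $4,000 = $20,350.
Sum of the years' digits = 10+9+8+7+6+5+4+3+2+1 = 55.
Year 1: $20,350 × 10/55 = $3,700. Book value $20,650.
Year 2: $20,350 × 9/55 = $3,330. Book value $17,320.
Year 3: $20,350 × 8/55 = $2,960. Book value $14,360.
Year 4: $20,350 × 7/55 = $2,590. Book value $11,770.
Year 5: $20,350 × 6/55 = $2,220. Book value $9,550.
Year 6: $20,350 × 5/55 = $1,850. Book value $7,700.
Year 7: $20,350 × 4/55 = $1,480. Book value $6,220.
Accumulated through year 7 = $24,350 − $6,220 = $18,130.

$18,130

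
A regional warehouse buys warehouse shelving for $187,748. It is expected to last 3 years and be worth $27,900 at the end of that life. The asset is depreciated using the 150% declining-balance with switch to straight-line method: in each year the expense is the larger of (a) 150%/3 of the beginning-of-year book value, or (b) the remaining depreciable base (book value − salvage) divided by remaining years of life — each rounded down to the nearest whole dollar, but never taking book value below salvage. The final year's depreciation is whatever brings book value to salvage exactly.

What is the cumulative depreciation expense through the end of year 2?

Depreciable base = $187,748 − $27,900 = $159,848.
Year 1: DB = ⌊$187,748 × 150%/3⌋ = $93,874; SL = ⌊$159,848/3⌋ = $53,282 → take DB $93,874. Book value $93,874.
Year 2: DB = ⌊$93,874 × 150%/3⌋ = $46,937; SL = ⌊$65,974/2⌋ = $32,987 → take DB $46,937. Book value $46,937.
Accumulated through year 2 = $187,748 − $46,937 = $140,811.

$140,811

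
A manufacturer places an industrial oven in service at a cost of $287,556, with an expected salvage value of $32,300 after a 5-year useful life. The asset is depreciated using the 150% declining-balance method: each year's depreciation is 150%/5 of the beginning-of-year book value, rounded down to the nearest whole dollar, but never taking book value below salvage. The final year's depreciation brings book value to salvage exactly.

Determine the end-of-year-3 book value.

$98,633

Depreciable base = $287,556 − $32,300 = $255,256.
Year 1: ⌊$287,556 × 150%/5⌋ = $86,266. Book value $201,290.
Year 2: ⌊$201,290 × 150%/5⌋ = $60,387. Book value $140,903.
Year 3: ⌊$140,903 × 150%/5⌋ = $42,270. Book value $98,633.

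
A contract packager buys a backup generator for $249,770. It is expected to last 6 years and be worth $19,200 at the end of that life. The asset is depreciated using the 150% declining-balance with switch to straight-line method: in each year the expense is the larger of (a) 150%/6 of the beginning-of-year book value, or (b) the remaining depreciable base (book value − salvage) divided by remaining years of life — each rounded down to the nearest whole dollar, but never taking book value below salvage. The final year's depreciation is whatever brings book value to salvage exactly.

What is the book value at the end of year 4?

$76,648

Depreciable base = $249,770 − $19,200 = $230,570.
Year 1: DB = ⌊$249,770 × 150%/6⌋ = $62,442; SL = ⌊$230,570/6⌋ = $38,428 → take DB $62,442. Book value $187,328.
Year 2: DB = ⌊$187,328 × 150%/6⌋ = $46,832; SL = ⌊$168,128/5⌋ = $33,625 → take DB $46,832. Book value $140,496.
Year 3: DB = ⌊$140,496 × 150%/6⌋ = $35,124; SL = ⌊$121,296/4⌋ = $30,324 → take DB $35,124. Book value $105,372.
Year 4: DB = ⌊$105,372 × 150%/6⌋ = $26,343; SL = ⌊$86,172/3⌋ = $28,724 → take SL $28,724. Book value $76,648.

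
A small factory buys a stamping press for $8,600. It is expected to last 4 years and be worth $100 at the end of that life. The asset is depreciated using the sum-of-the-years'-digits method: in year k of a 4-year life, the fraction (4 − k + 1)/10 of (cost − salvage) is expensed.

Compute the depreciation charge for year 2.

$2,550

Depreciable base = $8,600 − $100 = $8,500.
Sum of the years' digits = 4+3+2+1 = 10.
Year 1: $8,500 × 4/10 = $3,400. Book value $5,200.
Year 2: $8,500 × 3/10 = $2,550. Book value $2,650.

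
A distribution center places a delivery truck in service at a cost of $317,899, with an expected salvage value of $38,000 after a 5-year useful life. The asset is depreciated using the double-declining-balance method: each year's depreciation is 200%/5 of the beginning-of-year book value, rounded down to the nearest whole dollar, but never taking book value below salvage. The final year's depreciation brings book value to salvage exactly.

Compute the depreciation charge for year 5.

$3,201

Depreciable base = $317,899 − $38,000 = $279,899.
Year 1: ⌊$317,899 × 200%/5⌋ = $127,159. Book value $190,740.
Year 2: ⌊$190,740 × 200%/5⌋ = $76,296. Book value $114,444.
Year 3: ⌊$114,444 × 200%/5⌋ = $45,777. Book value $68,667.
Year 4: ⌊$68,667 × 200%/5⌋ = $27,466. Book value $41,201.
Year 5 (final): $41,201 − $38,000 = $3,201. Book value $38,000.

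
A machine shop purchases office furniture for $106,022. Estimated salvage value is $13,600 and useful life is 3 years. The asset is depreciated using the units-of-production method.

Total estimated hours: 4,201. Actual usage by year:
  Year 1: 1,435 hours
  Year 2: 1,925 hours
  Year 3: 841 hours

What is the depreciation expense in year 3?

$18,502

Depreciable base = $106,022 − $13,600 = $92,422.
Rate = $92,422 / 4,201 hours = $22 per hour.
Year 1: 1,435 × $22 = $31,570. Book value $74,452.
Year 2: 1,925 × $22 = $42,350. Book value $32,102.
Year 3: 841 × $22 = $18,502. Book value $13,600.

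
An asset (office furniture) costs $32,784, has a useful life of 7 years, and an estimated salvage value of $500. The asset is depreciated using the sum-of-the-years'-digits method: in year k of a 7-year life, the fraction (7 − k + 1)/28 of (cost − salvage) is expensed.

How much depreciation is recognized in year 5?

$3,459

Depreciable base = $32,784 − $500 = $32,284.
Sum of the years' digits = 7+6+5+4+3+2+1 = 28.
Year 1: $32,284 × 7/28 = $8,071. Book value $24,713.
Year 2: $32,284 × 6/28 = $6,918. Book value $17,795.
Year 3: $32,284 × 5/28 = $5,765. Book value $12,030.
Year 4: $32,284 × 4/28 = $4,612. Book value $7,418.
Year 5: $32,284 × 3/28 = $3,459. Book value $3,959.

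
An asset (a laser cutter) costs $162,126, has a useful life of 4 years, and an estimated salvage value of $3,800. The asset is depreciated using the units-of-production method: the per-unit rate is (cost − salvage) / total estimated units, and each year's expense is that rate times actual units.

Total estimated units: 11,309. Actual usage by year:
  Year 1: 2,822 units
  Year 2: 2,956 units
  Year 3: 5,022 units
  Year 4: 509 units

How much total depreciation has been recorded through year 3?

$151,200

Depreciable base = $162,126 − $3,800 = $158,326.
Rate = $158,326 / 11,309 units = $14 per unit.
Year 1: 2,822 × $14 = $39,508. Book value $122,618.
Year 2: 2,956 × $14 = $41,384. Book value $81,234.
Year 3: 5,022 × $14 = $70,308. Book value $10,926.
Accumulated through year 3 = $162,126 − $10,926 = $151,200.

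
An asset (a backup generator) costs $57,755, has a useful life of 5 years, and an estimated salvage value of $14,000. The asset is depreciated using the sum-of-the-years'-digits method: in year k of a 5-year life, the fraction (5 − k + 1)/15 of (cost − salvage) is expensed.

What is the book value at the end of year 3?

$22,751

Depreciable base = $57,755 − $14,000 = $43,755.
Sum of the years' digits = 5+4+3+2+1 = 15.
Year 1: $43,755 × 5/15 = $14,585. Book value $43,170.
Year 2: $43,755 × 4/15 = $11,668. Book value $31,502.
Year 3: $43,755 × 3/15 = $8,751. Book value $22,751.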